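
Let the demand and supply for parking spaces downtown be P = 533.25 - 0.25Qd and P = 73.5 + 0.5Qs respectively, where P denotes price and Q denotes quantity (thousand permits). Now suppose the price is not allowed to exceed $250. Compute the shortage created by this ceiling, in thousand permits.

Rearranging demand gives Qd = 2133 - 4P; rearranging supply gives Qs = 2P - 147. Without the control the market clears where 2133 - 4P = 2P - 147, i.e. P* = 380 and Q* = 613.
Because the ceiling (250) lies below the market-clearing price, it is binding.
At P = 250: Qd = 2133 - 4·250 = 1133 and Qs = 2·250 - 147 = 353.
Shortage = Qd - Qs = 1133 - 353 = 780.

780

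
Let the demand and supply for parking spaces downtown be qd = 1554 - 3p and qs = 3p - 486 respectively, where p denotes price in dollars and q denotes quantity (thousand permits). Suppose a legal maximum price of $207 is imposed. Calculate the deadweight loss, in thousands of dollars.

53067

Setting quantity demanded equal to quantity supplied, 1554 - 3p = 3p - 486, gives p* = 340 and q* = 534.
The ceiling of 207 is below the equilibrium price 340, so it binds.
At p = 207: qd = 1554 - 3·207 = 933 and qs = 3·207 - 486 = 135.
Quantity traded falls to 135. At q = 135 the demand price is (1554 - 135)/3 = 473 and the supply price is (486 + 135)/3 = 207.
Deadweight loss = ½ · (473 - 207) · (534 - 135) = ½ · 266 · 399 = 53067.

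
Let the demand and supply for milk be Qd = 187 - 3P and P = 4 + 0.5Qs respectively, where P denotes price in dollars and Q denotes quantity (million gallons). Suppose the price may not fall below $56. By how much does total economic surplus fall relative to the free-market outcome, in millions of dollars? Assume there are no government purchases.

1083.75

Rearranging supply gives Qs = 2P - 8. Without the control the market clears where 187 - 3P = 2P - 8, i.e. P* = 39 and Q* = 70.
The floor of 56 is above the equilibrium price 39, so it binds.
At P = 56: Qd = 187 - 3·56 = 19 and Qs = 2·56 - 8 = 104.
Quantity traded falls to 19. At Q = 19 the demand price is (187 - 19)/3 = 56 and the supply price is (8 + 19)/2 = 13.5.
Deadweight loss = ½ · (56 - 13.5) · (70 - 19) = ½ · 42.5 · 51 = 1083.75.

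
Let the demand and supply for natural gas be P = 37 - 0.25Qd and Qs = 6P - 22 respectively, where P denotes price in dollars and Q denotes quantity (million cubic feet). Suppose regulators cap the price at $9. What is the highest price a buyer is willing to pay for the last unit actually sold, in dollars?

29

Rearranging demand gives Qd = 148 - 4P. In a free market, 148 - 4P = 6P - 22 gives the equilibrium P* = 17, Q* = 80.
The ceiling of 9 is below the equilibrium price 17, so it binds.
At P = 9: Qd = 148 - 4·9 = 112 and Qs = 6·9 - 22 = 32.
Only 32 units reach the market. On the demand curve, the marginal buyer's willingness to pay at Q = 32 is (148 - 32)/4 = 29.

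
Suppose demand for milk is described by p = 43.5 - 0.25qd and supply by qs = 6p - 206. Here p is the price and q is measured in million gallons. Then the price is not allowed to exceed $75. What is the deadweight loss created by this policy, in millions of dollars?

0

Rearranging demand gives qd = 174 - 4p. In a free market, 174 - 4p = 6p - 206 gives the equilibrium p* = 38, q* = 22.
The ceiling of 75 is above the equilibrium price 38, so it is not binding; the market clears at p* = 38, q* = 22.
Since the control does not bind, no trades are prevented and deadweight loss is zero.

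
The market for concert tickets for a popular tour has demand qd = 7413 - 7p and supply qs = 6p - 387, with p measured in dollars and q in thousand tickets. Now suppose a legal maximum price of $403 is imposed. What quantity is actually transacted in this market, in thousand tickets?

In a free market, 7413 - 7p = 6p - 387 gives the equilibrium p* = 600, q* = 3213.
Because the ceiling (403) lies below the market-clearing price, it is binding.
At p = 403: qd = 7413 - 7·403 = 4592 and qs = 6·403 - 387 = 2031.
The quantity actually transacted is the short side, supply: 2031.

2031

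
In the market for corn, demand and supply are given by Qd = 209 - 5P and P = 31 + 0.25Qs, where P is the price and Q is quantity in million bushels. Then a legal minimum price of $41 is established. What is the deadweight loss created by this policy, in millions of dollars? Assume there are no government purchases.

Rearranging supply gives Qs = 4P - 124. In a free market, 209 - 5P = 4P - 124 gives the equilibrium P* = 37, Q* = 24.
Because the floor (41) lies above the market-clearing price, it is binding.
At P = 41: Qd = 209 - 5·41 = 4 and Qs = 4·41 - 124 = 40.
Quantity traded falls to 4. At Q = 4 the demand price is (209 - 4)/5 = 41 and the supply price is (124 + 4)/4 = 32.
Deadweight loss = ½ · (41 - 32) · (24 - 4) = ½ · 9 · 20 = 90.

90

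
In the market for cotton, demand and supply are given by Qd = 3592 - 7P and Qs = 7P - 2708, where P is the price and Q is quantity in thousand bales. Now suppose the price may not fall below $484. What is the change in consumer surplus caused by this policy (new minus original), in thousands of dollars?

-10982

Without the control the market clears where 3592 - 7P = 7P - 2708, i.e. P* = 450 and Q* = 442.
Since 484 > 450, the floor is binding.
At P = 484: Qd = 3592 - 7·484 = 204 and Qs = 7·484 - 2708 = 680.
Consumer surplus without the control is ½ · (3592/7 - 450) · 442 = 97682/7.
With the floor, consumers buy 204 units at 484, so CS = ½ · (3592/7 - 484) · 204 = 20808/7.
Change in consumer surplus = 20808/7 - 97682/7 = -10982.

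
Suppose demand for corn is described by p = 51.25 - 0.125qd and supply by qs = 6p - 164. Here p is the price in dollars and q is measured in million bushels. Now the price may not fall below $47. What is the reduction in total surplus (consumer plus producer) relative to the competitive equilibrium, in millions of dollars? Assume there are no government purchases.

336

Rearranging demand gives qd = 410 - 8p. In a free market, 410 - 8p = 6p - 164 gives the equilibrium p* = 41, q* = 82.
The floor of 47 is above the equilibrium price 41, so it binds.
At p = 47: qd = 410 - 8·47 = 34 and qs = 6·47 - 164 = 118.
Quantity traded falls to 34. At q = 34 the demand price is (410 - 34)/8 = 47 and the supply price is (164 + 34)/6 = 33.
Deadweight loss = ½ · (47 - 33) · (82 - 34) = ½ · 14 · 48 = 336.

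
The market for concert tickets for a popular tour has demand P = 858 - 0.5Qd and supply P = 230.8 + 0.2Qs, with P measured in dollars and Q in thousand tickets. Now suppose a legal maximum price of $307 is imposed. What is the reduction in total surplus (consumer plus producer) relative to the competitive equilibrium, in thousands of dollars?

Rearranging demand gives Qd = 1716 - 2P; rearranging supply gives Qs = 5P - 1154. Equilibrium: 1716 - 2P = 5P - 1154, so 2870 = 7P and P* = 410, Q* = 896.
Because the ceiling (307) lies below the market-clearing price, it is binding.
At P = 307: Qd = 1716 - 2·307 = 1102 and Qs = 5·307 - 1154 = 381.
Quantity traded falls to 381. At Q = 381 the demand price is (1716 - 381)/2 = 667.5 and the supply price is (1154 + 381)/5 = 307.
Deadweight loss = ½ · (667.5 - 307) · (896 - 381) = ½ · 360.5 · 515 = 92828.75.

92828.75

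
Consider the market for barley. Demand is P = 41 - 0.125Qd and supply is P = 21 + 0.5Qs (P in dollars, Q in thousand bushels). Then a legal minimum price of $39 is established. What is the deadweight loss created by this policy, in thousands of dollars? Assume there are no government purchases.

80

Rearranging demand gives Qd = 328 - 8P; rearranging supply gives Qs = 2P - 42. Equilibrium: 328 - 8P = 2P - 42, so 370 = 10P and P* = 37, Q* = 32.
The floor of 39 is above the equilibrium price 37, so it binds.
At P = 39: Qd = 328 - 8·39 = 16 and Qs = 2·39 - 42 = 36.
Quantity traded falls to 16. At Q = 16 the demand price is (328 - 16)/8 = 39 and the supply price is (42 + 16)/2 = 29.
Deadweight loss = ½ · (39 - 29) · (32 - 16) = ½ · 10 · 16 = 80.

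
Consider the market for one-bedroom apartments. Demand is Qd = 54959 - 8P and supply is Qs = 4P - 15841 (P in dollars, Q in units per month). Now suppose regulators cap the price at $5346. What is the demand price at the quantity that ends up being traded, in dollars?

Equilibrium: 54959 - 8P = 4P - 15841, so 70800 = 12P and P* = 5900, Q* = 7759.
Because the ceiling (5346) lies below the market-clearing price, it is binding.
At P = 5346: Qd = 54959 - 8·5346 = 12191 and Qs = 4·5346 - 15841 = 5543.
Only 5543 units reach the market. On the demand curve, the marginal buyer's willingness to pay at Q = 5543 is (54959 - 5543)/8 = 6177.

6177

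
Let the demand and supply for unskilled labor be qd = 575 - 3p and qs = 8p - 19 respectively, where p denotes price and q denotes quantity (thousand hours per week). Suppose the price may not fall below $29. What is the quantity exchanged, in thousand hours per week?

413

Setting quantity demanded equal to quantity supplied, 575 - 3p = 8p - 19, gives p* = 54 and q* = 413.
Since 29 is below p* = 54, the floor does not bind and the free-market outcome prevails.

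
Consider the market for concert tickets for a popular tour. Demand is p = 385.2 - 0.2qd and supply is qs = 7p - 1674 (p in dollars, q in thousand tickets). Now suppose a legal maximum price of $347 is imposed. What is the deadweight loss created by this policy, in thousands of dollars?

0

Rearranging demand gives qd = 1926 - 5p. In a free market, 1926 - 5p = 7p - 1674 gives the equilibrium p* = 300, q* = 426.
Since 347 is above p* = 300, the ceiling does not bind and the free-market outcome prevails.
Since the control does not bind, no trades are prevented and deadweight loss is zero.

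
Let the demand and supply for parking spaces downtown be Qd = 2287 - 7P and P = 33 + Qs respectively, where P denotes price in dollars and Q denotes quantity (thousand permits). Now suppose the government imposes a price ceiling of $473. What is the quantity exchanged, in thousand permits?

Rearranging supply gives Qs = P - 33. In a free market, 2287 - 7P = P - 33 gives the equilibrium P* = 290, Q* = 257.
The ceiling of 473 is above the equilibrium price 290, so it is not binding; the market clears at P* = 290, Q* = 257.

257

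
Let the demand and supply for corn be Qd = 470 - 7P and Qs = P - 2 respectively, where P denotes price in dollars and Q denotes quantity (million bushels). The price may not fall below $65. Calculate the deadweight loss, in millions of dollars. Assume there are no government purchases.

In a free market, 470 - 7P = P - 2 gives the equilibrium P* = 59, Q* = 57.
Since 65 > 59, the floor is binding.
At P = 65: Qd = 470 - 7·65 = 15 and Qs = 65 - 2 = 63.
Quantity traded falls to 15. At Q = 15 the demand price is (470 - 15)/7 = 65 and the supply price is 2 + 15 = 17.
Deadweight loss = ½ · (65 - 17) · (57 - 15) = ½ · 48 · 42 = 1008.

1008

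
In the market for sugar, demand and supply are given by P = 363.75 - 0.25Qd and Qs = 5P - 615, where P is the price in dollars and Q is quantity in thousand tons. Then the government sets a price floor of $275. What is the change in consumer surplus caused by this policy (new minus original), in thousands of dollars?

Rearranging demand gives Qd = 1455 - 4P. Without the control the market clears where 1455 - 4P = 5P - 615, i.e. P* = 230 and Q* = 535.
Because the floor (275) lies above the market-clearing price, it is binding.
At P = 275: Qd = 1455 - 4·275 = 355 and Qs = 5·275 - 615 = 760.
Consumer surplus without the control is ½ · (363.75 - 230) · 535 = 35778.125.
With the floor, consumers buy 355 units at 275, so CS = ½ · (363.75 - 275) · 355 = 15753.125.
Change in consumer surplus = 15753.125 - 35778.125 = -20025.

-20025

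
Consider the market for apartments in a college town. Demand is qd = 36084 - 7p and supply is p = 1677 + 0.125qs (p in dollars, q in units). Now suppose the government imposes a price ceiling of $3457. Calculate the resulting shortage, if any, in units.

Rearranging supply gives qs = 8p - 13416. Setting quantity demanded equal to quantity supplied, 36084 - 7p = 8p - 13416, gives p* = 3300 and q* = 12984.
The ceiling of 3457 is above the equilibrium price 3300, so it is not binding; the market clears at p* = 3300, q* = 12984.
Since the control does not bind, there is no shortage.

0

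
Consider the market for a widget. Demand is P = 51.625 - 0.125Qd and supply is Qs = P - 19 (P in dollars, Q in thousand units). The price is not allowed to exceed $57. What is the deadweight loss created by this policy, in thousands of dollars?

Rearranging demand gives Qd = 413 - 8P. Setting quantity demanded equal to quantity supplied, 413 - 8P = P - 19, gives P* = 48 and Q* = 29.
The ceiling of 57 is above the equilibrium price 48, so it is not binding; the market clears at P* = 48, Q* = 29.
Since the control does not bind, no trades are prevented and deadweight loss is zero.

0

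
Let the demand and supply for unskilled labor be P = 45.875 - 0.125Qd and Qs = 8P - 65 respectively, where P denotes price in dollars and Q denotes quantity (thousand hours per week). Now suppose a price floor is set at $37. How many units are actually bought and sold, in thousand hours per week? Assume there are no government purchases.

71

Rearranging demand gives Qd = 367 - 8P. Without the control the market clears where 367 - 8P = 8P - 65, i.e. P* = 27 and Q* = 151.
The floor of 37 is above the equilibrium price 27, so it binds.
At P = 37: Qd = 367 - 8·37 = 71 and Qs = 8·37 - 65 = 231.
The quantity actually transacted is the short side, demand: 71.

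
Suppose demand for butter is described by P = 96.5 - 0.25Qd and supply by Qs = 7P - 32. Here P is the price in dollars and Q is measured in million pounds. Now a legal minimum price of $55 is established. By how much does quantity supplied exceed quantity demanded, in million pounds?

Rearranging demand gives Qd = 386 - 4P. In a free market, 386 - 4P = 7P - 32 gives the equilibrium P* = 38, Q* = 234.
Since 55 > 38, the floor is binding.
At P = 55: Qd = 386 - 4·55 = 166 and Qs = 7·55 - 32 = 353.
Surplus = Qs - Qd = 353 - 166 = 187.

187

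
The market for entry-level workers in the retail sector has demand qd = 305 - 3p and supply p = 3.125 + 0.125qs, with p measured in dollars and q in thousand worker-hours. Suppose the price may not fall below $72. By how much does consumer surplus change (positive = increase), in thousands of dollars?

Rearranging supply gives qs = 8p - 25. Equilibrium: 305 - 3p = 8p - 25, so 330 = 11p and p* = 30, q* = 215.
Because the floor (72) lies above the market-clearing price, it is binding.
At p = 72: qd = 305 - 3·72 = 89 and qs = 8·72 - 25 = 551.
Consumer surplus without the control is ½ · (305/3 - 30) · 215 = 46225/6.
With the floor, consumers buy 89 units at 72, so CS = ½ · (305/3 - 72) · 89 = 7921/6.
Change in consumer surplus = 7921/6 - 46225/6 = -6384.

-6384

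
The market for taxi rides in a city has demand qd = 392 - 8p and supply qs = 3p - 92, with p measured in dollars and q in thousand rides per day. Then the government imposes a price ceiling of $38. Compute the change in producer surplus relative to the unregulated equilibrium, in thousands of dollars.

-186

Equilibrium: 392 - 8p = 3p - 92, so 484 = 11p and p* = 44, q* = 40.
The ceiling of 38 is below the equilibrium price 44, so it binds.
At p = 38: qd = 392 - 8·38 = 88 and qs = 3·38 - 92 = 22.
Producer surplus without the control is ½ · (44 - 92/3) · 40 = 800/3.
With the ceiling, producers sell 22 units at 38, so PS = ½ · (38 - 92/3) · 22 = 242/3.
Change in producer surplus = 242/3 - 800/3 = -186.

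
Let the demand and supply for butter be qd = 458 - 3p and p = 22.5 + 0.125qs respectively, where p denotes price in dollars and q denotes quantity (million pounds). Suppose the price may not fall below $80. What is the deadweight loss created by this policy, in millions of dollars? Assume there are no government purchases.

Rearranging supply gives qs = 8p - 180. Equilibrium: 458 - 3p = 8p - 180, so 638 = 11p and p* = 58, q* = 284.
Because the floor (80) lies above the market-clearing price, it is binding.
At p = 80: qd = 458 - 3·80 = 218 and qs = 8·80 - 180 = 460.
Quantity traded falls to 218. At q = 218 the demand price is (458 - 218)/3 = 80 and the supply price is (180 + 218)/8 = 49.75.
Deadweight loss = ½ · (80 - 49.75) · (284 - 218) = ½ · 30.25 · 66 = 998.25.

998.25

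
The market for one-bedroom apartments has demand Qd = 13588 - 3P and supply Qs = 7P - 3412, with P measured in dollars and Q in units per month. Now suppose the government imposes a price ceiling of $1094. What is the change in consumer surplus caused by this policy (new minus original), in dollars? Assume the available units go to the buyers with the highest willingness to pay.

Equilibrium: 13588 - 3P = 7P - 3412, so 17000 = 10P and P* = 1700, Q* = 8488.
The ceiling of 1094 is below the equilibrium price 1700, so it binds.
At P = 1094: Qd = 13588 - 3·1094 = 10306 and Qs = 7·1094 - 3412 = 4246.
Consumer surplus without the control is ½ · (13588/3 - 1700) · 8488 = 36023072/3.
With the ceiling, 4246 units are sold at 1094 (assume they go to the highest-value buyers). The demand price at Q = 4246 is 3114, so CS = ½ · [(13588/3 - 1094) + (3114 - 1094)] · 4246 = 34745018/3.
Change in consumer surplus = 34745018/3 - 36023072/3 = -426018.

-426018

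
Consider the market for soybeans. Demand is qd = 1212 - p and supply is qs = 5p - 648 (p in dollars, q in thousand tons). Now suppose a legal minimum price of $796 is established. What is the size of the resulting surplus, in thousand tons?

Equilibrium: 1212 - p = 5p - 648, so 1860 = 6p and p* = 310, q* = 902.
Because the floor (796) lies above the market-clearing price, it is binding.
At p = 796: qd = 1212 - 796 = 416 and qs = 5·796 - 648 = 3332.
Surplus = qs - qd = 3332 - 416 = 2916.

2916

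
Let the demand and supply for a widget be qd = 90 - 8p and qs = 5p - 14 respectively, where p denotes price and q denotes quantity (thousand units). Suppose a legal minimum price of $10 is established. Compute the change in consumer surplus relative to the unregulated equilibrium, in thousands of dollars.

Without the control the market clears where 90 - 8p = 5p - 14, i.e. p* = 8 and q* = 26.
The floor of 10 is above the equilibrium price 8, so it binds.
At p = 10: qd = 90 - 8·10 = 10 and qs = 5·10 - 14 = 36.
Consumer surplus without the control is ½ · (11.25 - 8) · 26 = 42.25.
With the floor, consumers buy 10 units at 10, so CS = ½ · (11.25 - 10) · 10 = 6.25.
Change in consumer surplus = 6.25 - 42.25 = -36.

-36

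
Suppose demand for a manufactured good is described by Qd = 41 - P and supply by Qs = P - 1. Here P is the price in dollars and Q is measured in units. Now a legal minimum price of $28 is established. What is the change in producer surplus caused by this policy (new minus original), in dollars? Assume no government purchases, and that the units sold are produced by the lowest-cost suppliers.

Equilibrium: 41 - P = P - 1, so 42 = 2P and P* = 21, Q* = 20.
The floor of 28 is above the equilibrium price 21, so it binds.
At P = 28: Qd = 41 - 28 = 13 and Qs = 28 - 1 = 27.
Producer surplus without the control is ½ · (21 - 1) · 20 = 200.
With the floor, 13 units are sold at 28. The supply price at Q = 13 is 14, so PS = ½ · [(28 - 1) + (28 - 14)] · 13 = 266.5.
Change in producer surplus = 266.5 - 200 = 66.5.

66.5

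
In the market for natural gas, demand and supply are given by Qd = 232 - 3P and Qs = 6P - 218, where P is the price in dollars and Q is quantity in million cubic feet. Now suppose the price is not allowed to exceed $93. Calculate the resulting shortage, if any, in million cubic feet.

Setting quantity demanded equal to quantity supplied, 232 - 3P = 6P - 218, gives P* = 50 and Q* = 82.
Since 93 is above P* = 50, the ceiling does not bind and the free-market outcome prevails.
Since the control does not bind, there is no shortage.

0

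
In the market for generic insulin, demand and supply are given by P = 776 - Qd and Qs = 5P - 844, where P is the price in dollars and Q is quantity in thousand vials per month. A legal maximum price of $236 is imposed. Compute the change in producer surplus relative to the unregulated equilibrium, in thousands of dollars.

Rearranging demand gives Qd = 776 - P. In a free market, 776 - P = 5P - 844 gives the equilibrium P* = 270, Q* = 506.
Since 236 < 270, the ceiling is binding.
At P = 236: Qd = 776 - 236 = 540 and Qs = 5·236 - 844 = 336.
Producer surplus without the control is ½ · (270 - 168.8) · 506 = 25603.6.
With the ceiling, producers sell 336 units at 236, so PS = ½ · (236 - 168.8) · 336 = 11289.6.
Change in producer surplus = 11289.6 - 25603.6 = -14314.

-14314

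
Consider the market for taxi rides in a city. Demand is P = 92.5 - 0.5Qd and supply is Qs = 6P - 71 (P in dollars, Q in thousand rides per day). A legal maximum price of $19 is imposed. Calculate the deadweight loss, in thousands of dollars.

2028

Rearranging demand gives Qd = 185 - 2P. Setting quantity demanded equal to quantity supplied, 185 - 2P = 6P - 71, gives P* = 32 and Q* = 121.
The ceiling of 19 is below the equilibrium price 32, so it binds.
At P = 19: Qd = 185 - 2·19 = 147 and Qs = 6·19 - 71 = 43.
Quantity traded falls to 43. At Q = 43 the demand price is (185 - 43)/2 = 71 and the supply price is (71 + 43)/6 = 19.
Deadweight loss = ½ · (71 - 19) · (121 - 43) = ½ · 52 · 78 = 2028.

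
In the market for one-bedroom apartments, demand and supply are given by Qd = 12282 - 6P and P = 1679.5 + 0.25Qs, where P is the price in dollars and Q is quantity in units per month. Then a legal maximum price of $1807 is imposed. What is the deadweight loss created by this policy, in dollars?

Rearranging supply gives Qs = 4P - 6718. Equilibrium: 12282 - 6P = 4P - 6718, so 19000 = 10P and P* = 1900, Q* = 882.
Since 1807 < 1900, the ceiling is binding.
At P = 1807: Qd = 12282 - 6·1807 = 1440 and Qs = 4·1807 - 6718 = 510.
Quantity traded falls to 510. At Q = 510 the demand price is (12282 - 510)/6 = 1962 and the supply price is (6718 + 510)/4 = 1807.
Deadweight loss = ½ · (1962 - 1807) · (882 - 510) = ½ · 155 · 372 = 28830.

28830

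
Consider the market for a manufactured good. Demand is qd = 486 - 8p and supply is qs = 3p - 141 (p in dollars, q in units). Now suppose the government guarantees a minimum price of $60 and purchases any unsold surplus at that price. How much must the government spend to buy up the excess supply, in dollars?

Setting quantity demanded equal to quantity supplied, 486 - 8p = 3p - 141, gives p* = 57 and q* = 30.
The floor of 60 is above the equilibrium price 57, so it binds.
At p = 60: qd = 486 - 8·60 = 6 and qs = 3·60 - 141 = 39.
Surplus = qs - qd = 33.
Government expenditure = surplus × support price = 33 × 60 = 1980.

1980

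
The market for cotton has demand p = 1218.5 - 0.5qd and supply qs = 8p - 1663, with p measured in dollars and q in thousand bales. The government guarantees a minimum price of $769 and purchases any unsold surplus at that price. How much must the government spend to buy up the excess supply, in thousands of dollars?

2760710

Rearranging demand gives qd = 2437 - 2p. Without the control the market clears where 2437 - 2p = 8p - 1663, i.e. p* = 410 and q* = 1617.
Since 769 > 410, the floor is binding.
At p = 769: qd = 2437 - 2·769 = 899 and qs = 8·769 - 1663 = 4489.
Surplus = qs - qd = 3590.
Government expenditure = surplus × support price = 3590 × 769 = 2760710.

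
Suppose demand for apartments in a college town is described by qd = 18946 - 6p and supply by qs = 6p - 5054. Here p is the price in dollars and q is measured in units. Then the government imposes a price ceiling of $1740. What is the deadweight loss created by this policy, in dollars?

In a free market, 18946 - 6p = 6p - 5054 gives the equilibrium p* = 2000, q* = 6946.
The ceiling of 1740 is below the equilibrium price 2000, so it binds.
At p = 1740: qd = 18946 - 6·1740 = 8506 and qs = 6·1740 - 5054 = 5386.
Quantity traded falls to 5386. At q = 5386 the demand price is (18946 - 5386)/6 = 2260 and the supply price is (5054 + 5386)/6 = 1740.
Deadweight loss = ½ · (2260 - 1740) · (6946 - 5386) = ½ · 520 · 1560 = 405600.

405600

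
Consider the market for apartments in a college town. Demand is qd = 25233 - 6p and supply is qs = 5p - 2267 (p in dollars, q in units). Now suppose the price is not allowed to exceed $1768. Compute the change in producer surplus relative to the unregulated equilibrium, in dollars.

In a free market, 25233 - 6p = 5p - 2267 gives the equilibrium p* = 2500, q* = 10233.
The ceiling of 1768 is below the equilibrium price 2500, so it binds.
At p = 1768: qd = 25233 - 6·1768 = 14625 and qs = 5·1768 - 2267 = 6573.
Producer surplus without the control is ½ · (2500 - 453.4) · 10233 = 10471428.9.
With the ceiling, producers sell 6573 units at 1768, so PS = ½ · (1768 - 453.4) · 6573 = 4320432.9.
Change in producer surplus = 4320432.9 - 10471428.9 = -6150996.

-6150996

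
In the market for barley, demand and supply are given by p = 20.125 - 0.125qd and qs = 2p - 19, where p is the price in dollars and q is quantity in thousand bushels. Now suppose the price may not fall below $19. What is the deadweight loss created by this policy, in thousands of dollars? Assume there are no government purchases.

Rearranging demand gives qd = 161 - 8p. In a free market, 161 - 8p = 2p - 19 gives the equilibrium p* = 18, q* = 17.
The floor of 19 is above the equilibrium price 18, so it binds.
At p = 19: qd = 161 - 8·19 = 9 and qs = 2·19 - 19 = 19.
Quantity traded falls to 9. At q = 9 the demand price is (161 - 9)/8 = 19 and the supply price is (19 + 9)/2 = 14.
Deadweight loss = ½ · (19 - 14) · (17 - 9) = ½ · 5 · 8 = 20.

20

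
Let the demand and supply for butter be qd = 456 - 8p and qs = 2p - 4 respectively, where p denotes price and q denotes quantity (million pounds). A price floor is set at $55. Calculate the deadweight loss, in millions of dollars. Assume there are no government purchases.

1620

Setting quantity demanded equal to quantity supplied, 456 - 8p = 2p - 4, gives p* = 46 and q* = 88.
Because the floor (55) lies above the market-clearing price, it is binding.
At p = 55: qd = 456 - 8·55 = 16 and qs = 2·55 - 4 = 106.
Quantity traded falls to 16. At q = 16 the demand price is (456 - 16)/8 = 55 and the supply price is (4 + 16)/2 = 10.
Deadweight loss = ½ · (55 - 10) · (88 - 16) = ½ · 45 · 72 = 1620.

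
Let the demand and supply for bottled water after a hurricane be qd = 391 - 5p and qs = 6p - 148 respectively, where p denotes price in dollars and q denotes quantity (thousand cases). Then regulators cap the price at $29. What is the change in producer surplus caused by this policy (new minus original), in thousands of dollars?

Equilibrium: 391 - 5p = 6p - 148, so 539 = 11p and p* = 49, q* = 146.
The ceiling of 29 is below the equilibrium price 49, so it binds.
At p = 29: qd = 391 - 5·29 = 246 and qs = 6·29 - 148 = 26.
Producer surplus without the control is ½ · (49 - 74/3) · 146 = 5329/3.
With the ceiling, producers sell 26 units at 29, so PS = ½ · (29 - 74/3) · 26 = 169/3.
Change in producer surplus = 169/3 - 5329/3 = -1720.

-1720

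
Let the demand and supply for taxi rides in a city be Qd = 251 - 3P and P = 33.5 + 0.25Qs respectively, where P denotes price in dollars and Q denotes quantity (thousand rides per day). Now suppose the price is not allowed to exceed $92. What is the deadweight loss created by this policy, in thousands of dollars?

Rearranging supply gives Qs = 4P - 134. Without the control the market clears where 251 - 3P = 4P - 134, i.e. P* = 55 and Q* = 86.
The ceiling of 92 is above the equilibrium price 55, so it is not binding; the market clears at P* = 55, Q* = 86.
Since the control does not bind, no trades are prevented and deadweight loss is zero.

0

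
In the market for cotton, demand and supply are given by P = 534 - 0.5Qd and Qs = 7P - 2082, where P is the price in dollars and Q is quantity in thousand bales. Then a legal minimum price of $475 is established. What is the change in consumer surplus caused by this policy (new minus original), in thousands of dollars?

-30375

Rearranging demand gives Qd = 1068 - 2P. Without the control the market clears where 1068 - 2P = 7P - 2082, i.e. P* = 350 and Q* = 368.
Because the floor (475) lies above the market-clearing price, it is binding.
At P = 475: Qd = 1068 - 2·475 = 118 and Qs = 7·475 - 2082 = 1243.
Consumer surplus without the control is ½ · (534 - 350) · 368 = 33856.
With the floor, consumers buy 118 units at 475, so CS = ½ · (534 - 475) · 118 = 3481.
Change in consumer surplus = 3481 - 33856 = -30375.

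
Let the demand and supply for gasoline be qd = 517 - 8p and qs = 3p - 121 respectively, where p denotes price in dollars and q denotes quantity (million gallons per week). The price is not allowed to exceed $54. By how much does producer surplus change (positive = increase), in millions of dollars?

Without the control the market clears where 517 - 8p = 3p - 121, i.e. p* = 58 and q* = 53.
Since 54 < 58, the ceiling is binding.
At p = 54: qd = 517 - 8·54 = 85 and qs = 3·54 - 121 = 41.
Producer surplus without the control is ½ · (58 - 121/3) · 53 = 2809/6.
With the ceiling, producers sell 41 units at 54, so PS = ½ · (54 - 121/3) · 41 = 1681/6.
Change in producer surplus = 1681/6 - 2809/6 = -188.

-188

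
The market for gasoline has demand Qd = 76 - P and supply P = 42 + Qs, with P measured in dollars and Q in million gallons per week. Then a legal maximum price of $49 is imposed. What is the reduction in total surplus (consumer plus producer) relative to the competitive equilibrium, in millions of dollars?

Rearranging supply gives Qs = P - 42. Equilibrium: 76 - P = P - 42, so 118 = 2P and P* = 59, Q* = 17.
Because the ceiling (49) lies below the market-clearing price, it is binding.
At P = 49: Qd = 76 - 49 = 27 and Qs = 49 - 42 = 7.
Quantity traded falls to 7. At Q = 7 the demand price is 76 - 7 = 69 and the supply price is 42 + 7 = 49.
Deadweight loss = ½ · (69 - 49) · (17 - 7) = ½ · 20 · 10 = 100.

100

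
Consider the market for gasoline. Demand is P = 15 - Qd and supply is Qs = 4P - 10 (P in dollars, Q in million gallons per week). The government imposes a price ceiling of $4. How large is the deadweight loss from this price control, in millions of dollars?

Rearranging demand gives Qd = 15 - P. Setting quantity demanded equal to quantity supplied, 15 - P = 4P - 10, gives P* = 5 and Q* = 10.
Since 4 < 5, the ceiling is binding.
At P = 4: Qd = 15 - 4 = 11 and Qs = 4·4 - 10 = 6.
Quantity traded falls to 6. At Q = 6 the demand price is 15 - 6 = 9 and the supply price is (10 + 6)/4 = 4.
Deadweight loss = ½ · (9 - 4) · (10 - 6) = ½ · 5 · 4 = 10.

10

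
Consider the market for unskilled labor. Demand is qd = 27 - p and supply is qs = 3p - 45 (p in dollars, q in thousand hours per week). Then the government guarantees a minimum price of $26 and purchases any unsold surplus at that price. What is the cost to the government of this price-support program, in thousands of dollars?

832

Setting quantity demanded equal to quantity supplied, 27 - p = 3p - 45, gives p* = 18 and q* = 9.
The floor of 26 is above the equilibrium price 18, so it binds.
At p = 26: qd = 27 - 26 = 1 and qs = 3·26 - 45 = 33.
Surplus = qs - qd = 32.
Government expenditure = surplus × support price = 32 × 26 = 832.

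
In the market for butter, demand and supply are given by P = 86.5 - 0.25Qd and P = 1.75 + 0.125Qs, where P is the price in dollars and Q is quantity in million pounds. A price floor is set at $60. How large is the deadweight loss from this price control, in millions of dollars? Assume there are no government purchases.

2700

Rearranging demand gives Qd = 346 - 4P; rearranging supply gives Qs = 8P - 14. Equilibrium: 346 - 4P = 8P - 14, so 360 = 12P and P* = 30, Q* = 226.
The floor of 60 is above the equilibrium price 30, so it binds.
At P = 60: Qd = 346 - 4·60 = 106 and Qs = 8·60 - 14 = 466.
Quantity traded falls to 106. At Q = 106 the demand price is (346 - 106)/4 = 60 and the supply price is (14 + 106)/8 = 15.
Deadweight loss = ½ · (60 - 15) · (226 - 106) = ½ · 45 · 120 = 2700.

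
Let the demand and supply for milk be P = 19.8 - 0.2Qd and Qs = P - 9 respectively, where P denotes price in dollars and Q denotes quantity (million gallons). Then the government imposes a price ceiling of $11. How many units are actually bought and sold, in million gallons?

2

Rearranging demand gives Qd = 99 - 5P. Setting quantity demanded equal to quantity supplied, 99 - 5P = P - 9, gives P* = 18 and Q* = 9.
Since 11 < 18, the ceiling is binding.
At P = 11: Qd = 99 - 5·11 = 44 and Qs = 11 - 9 = 2.
The quantity actually transacted is the short side, supply: 2.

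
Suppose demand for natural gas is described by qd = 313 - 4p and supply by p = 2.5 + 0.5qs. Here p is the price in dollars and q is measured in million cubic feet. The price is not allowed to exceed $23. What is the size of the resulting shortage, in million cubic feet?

Rearranging supply gives qs = 2p - 5. In a free market, 313 - 4p = 2p - 5 gives the equilibrium p* = 53, q* = 101.
Because the ceiling (23) lies below the market-clearing price, it is binding.
At p = 23: qd = 313 - 4·23 = 221 and qs = 2·23 - 5 = 41.
Shortage = qd - qs = 221 - 41 = 180.

180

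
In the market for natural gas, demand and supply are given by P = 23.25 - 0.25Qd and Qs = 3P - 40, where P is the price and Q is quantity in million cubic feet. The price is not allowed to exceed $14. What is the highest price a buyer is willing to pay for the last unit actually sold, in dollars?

22.75

Rearranging demand gives Qd = 93 - 4P. Equilibrium: 93 - 4P = 3P - 40, so 133 = 7P and P* = 19, Q* = 17.
Since 14 < 19, the ceiling is binding.
At P = 14: Qd = 93 - 4·14 = 37 and Qs = 3·14 - 40 = 2.
Only 2 units reach the market. On the demand curve, the marginal buyer's willingness to pay at Q = 2 is (93 - 2)/4 = 22.75.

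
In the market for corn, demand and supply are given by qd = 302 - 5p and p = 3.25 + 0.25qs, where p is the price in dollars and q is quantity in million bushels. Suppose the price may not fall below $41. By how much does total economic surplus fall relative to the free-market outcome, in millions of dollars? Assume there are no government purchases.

202.5

Rearranging supply gives qs = 4p - 13. In a free market, 302 - 5p = 4p - 13 gives the equilibrium p* = 35, q* = 127.
The floor of 41 is above the equilibrium price 35, so it binds.
At p = 41: qd = 302 - 5·41 = 97 and qs = 4·41 - 13 = 151.
Quantity traded falls to 97. At q = 97 the demand price is (302 - 97)/5 = 41 and the supply price is (13 + 97)/4 = 27.5.
Deadweight loss = ½ · (41 - 27.5) · (127 - 97) = ½ · 13.5 · 30 = 202.5.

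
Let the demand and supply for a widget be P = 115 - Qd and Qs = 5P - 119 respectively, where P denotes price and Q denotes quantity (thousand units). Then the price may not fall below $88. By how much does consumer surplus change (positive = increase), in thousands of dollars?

Rearranging demand gives Qd = 115 - P. Without the control the market clears where 115 - P = 5P - 119, i.e. P* = 39 and Q* = 76.
Since 88 > 39, the floor is binding.
At P = 88: Qd = 115 - 88 = 27 and Qs = 5·88 - 119 = 321.
Consumer surplus without the control is ½ · (115 - 39) · 76 = 2888.
With the floor, consumers buy 27 units at 88, so CS = ½ · (115 - 88) · 27 = 364.5.
Change in consumer surplus = 364.5 - 2888 = -2523.5.

-2523.5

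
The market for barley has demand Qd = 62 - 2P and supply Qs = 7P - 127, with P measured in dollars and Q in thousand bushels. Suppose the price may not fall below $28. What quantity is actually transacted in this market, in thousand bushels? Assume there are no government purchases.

6

Equilibrium: 62 - 2P = 7P - 127, so 189 = 9P and P* = 21, Q* = 20.
Because the floor (28) lies above the market-clearing price, it is binding.
At P = 28: Qd = 62 - 2·28 = 6 and Qs = 7·28 - 127 = 69.
The quantity actually transacted is the short side, demand: 6.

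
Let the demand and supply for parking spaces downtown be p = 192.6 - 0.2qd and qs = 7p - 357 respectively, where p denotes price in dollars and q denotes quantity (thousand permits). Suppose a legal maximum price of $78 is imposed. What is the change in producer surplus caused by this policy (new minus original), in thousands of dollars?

-9632

Rearranging demand gives qd = 963 - 5p. Without the control the market clears where 963 - 5p = 7p - 357, i.e. p* = 110 and q* = 413.
Because the ceiling (78) lies below the market-clearing price, it is binding.
At p = 78: qd = 963 - 5·78 = 573 and qs = 7·78 - 357 = 189.
Producer surplus without the control is ½ · (110 - 51) · 413 = 12183.5.
With the ceiling, producers sell 189 units at 78, so PS = ½ · (78 - 51) · 189 = 2551.5.
Change in producer surplus = 2551.5 - 12183.5 = -9632.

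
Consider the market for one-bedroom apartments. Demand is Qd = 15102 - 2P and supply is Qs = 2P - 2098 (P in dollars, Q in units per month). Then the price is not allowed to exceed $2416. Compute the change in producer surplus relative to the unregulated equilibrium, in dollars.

Equilibrium: 15102 - 2P = 2P - 2098, so 17200 = 4P and P* = 4300, Q* = 6502.
Because the ceiling (2416) lies below the market-clearing price, it is binding.
At P = 2416: Qd = 15102 - 2·2416 = 10270 and Qs = 2·2416 - 2098 = 2734.
Producer surplus without the control is ½ · (4300 - 1049) · 6502 = 10569001.
With the ceiling, producers sell 2734 units at 2416, so PS = ½ · (2416 - 1049) · 2734 = 1868689.
Change in producer surplus = 1868689 - 10569001 = -8700312.

-8700312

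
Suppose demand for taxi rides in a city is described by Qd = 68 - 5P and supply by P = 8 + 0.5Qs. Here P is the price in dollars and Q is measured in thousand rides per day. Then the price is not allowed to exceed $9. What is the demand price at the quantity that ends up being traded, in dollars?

Rearranging supply gives Qs = 2P - 16. Without the control the market clears where 68 - 5P = 2P - 16, i.e. P* = 12 and Q* = 8.
Since 9 < 12, the ceiling is binding.
At P = 9: Qd = 68 - 5·9 = 23 and Qs = 2·9 - 16 = 2.
Only 2 units reach the market. On the demand curve, the marginal buyer's willingness to pay at Q = 2 is (68 - 2)/5 = 13.2.

13.2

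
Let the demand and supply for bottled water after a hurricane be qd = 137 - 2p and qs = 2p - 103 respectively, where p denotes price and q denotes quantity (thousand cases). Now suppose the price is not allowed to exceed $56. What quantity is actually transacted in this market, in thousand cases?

Equilibrium: 137 - 2p = 2p - 103, so 240 = 4p and p* = 60, q* = 17.
The ceiling of 56 is below the equilibrium price 60, so it binds.
At p = 56: qd = 137 - 2·56 = 25 and qs = 2·56 - 103 = 9.
The quantity actually transacted is the short side, supply: 9.

9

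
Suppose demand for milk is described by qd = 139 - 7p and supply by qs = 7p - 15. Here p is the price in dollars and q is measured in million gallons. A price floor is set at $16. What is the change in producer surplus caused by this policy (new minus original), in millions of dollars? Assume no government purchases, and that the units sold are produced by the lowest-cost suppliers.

47.5

Equilibrium: 139 - 7p = 7p - 15, so 154 = 14p and p* = 11, q* = 62.
The floor of 16 is above the equilibrium price 11, so it binds.
At p = 16: qd = 139 - 7·16 = 27 and qs = 7·16 - 15 = 97.
Producer surplus without the control is ½ · (11 - 15/7) · 62 = 1922/7.
With the floor, 27 units are sold at 16. The supply price at q = 27 is 6, so PS = ½ · [(16 - 15/7) + (16 - 6)] · 27 = 4509/14.
Change in producer surplus = 4509/14 - 1922/7 = 47.5.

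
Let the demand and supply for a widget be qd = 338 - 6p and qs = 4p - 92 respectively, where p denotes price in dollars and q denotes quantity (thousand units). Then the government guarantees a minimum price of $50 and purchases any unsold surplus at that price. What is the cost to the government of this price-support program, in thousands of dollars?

3500

In a free market, 338 - 6p = 4p - 92 gives the equilibrium p* = 43, q* = 80.
Because the floor (50) lies above the market-clearing price, it is binding.
At p = 50: qd = 338 - 6·50 = 38 and qs = 4·50 - 92 = 108.
Surplus = qs - qd = 70.
Government expenditure = surplus × support price = 70 × 50 = 3500.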